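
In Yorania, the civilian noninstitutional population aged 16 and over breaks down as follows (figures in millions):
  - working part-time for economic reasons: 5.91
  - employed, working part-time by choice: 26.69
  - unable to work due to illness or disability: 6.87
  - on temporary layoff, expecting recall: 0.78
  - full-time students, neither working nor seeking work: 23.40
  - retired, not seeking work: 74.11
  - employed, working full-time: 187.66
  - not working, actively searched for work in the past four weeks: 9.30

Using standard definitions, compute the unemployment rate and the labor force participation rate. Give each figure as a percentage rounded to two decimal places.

Unemployment rate ≈ 4.38%; labor force participation rate ≈ 68.82%.

Employed = 5.91 + 26.69 + 187.66 = 220.26 million (anyone who worked, including part-time for economic reasons, counts as employed).
Unemployed = 0.78 + 9.30 = 10.08 million (jobless and actively searching, or on temporary layoff).
Labor force = 220.26 + 10.08 = 230.34 million.
Not in labor force = 6.87 + 23.40 + 74.11 = 104.38 million (those not working and not actively searching are outside the labor force).
Civilian working-age population = 230.34 + 104.38 = 334.72 million.
Unemployment rate = 10.08 / 230.34 = 4.38%.
Labor force participation rate = 230.34 / 334.72 = 68.82%.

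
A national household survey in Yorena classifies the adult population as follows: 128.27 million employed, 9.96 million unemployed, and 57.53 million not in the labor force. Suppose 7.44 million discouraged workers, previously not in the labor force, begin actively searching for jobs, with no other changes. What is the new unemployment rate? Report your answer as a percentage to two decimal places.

Initially, labor force = 128.27 + 9.96 = 138.23 million, so u = 9.96/138.23 = 7.21%.
After the change, unemployed and labor force both rise by 7.44 → E = 128.27, U = 17.40, labor force = 145.67 million.
New unemployment rate = 17.40 / 145.67 = 11.94%.

New unemployment rate ≈ 11.94%.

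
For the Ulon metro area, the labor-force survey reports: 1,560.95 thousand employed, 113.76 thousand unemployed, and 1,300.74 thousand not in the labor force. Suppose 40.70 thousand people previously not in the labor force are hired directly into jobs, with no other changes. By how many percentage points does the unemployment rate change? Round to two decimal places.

Initially, labor force = 1,560.95 + 113.76 = 1,674.71 thousand, so u = 113.76/1,674.71 = 6.79%.
After the change, employed and labor force both rise by 40.70; unemployed unchanged → E = 1,601.65, U = 113.76, labor force = 1,715.41 thousand.
New unemployment rate = 113.76 / 1,715.41 = 6.63%.
Change = 6.63% − 6.79% = −0.16 percentage points.

The unemployment rate changes by −0.16 percentage points.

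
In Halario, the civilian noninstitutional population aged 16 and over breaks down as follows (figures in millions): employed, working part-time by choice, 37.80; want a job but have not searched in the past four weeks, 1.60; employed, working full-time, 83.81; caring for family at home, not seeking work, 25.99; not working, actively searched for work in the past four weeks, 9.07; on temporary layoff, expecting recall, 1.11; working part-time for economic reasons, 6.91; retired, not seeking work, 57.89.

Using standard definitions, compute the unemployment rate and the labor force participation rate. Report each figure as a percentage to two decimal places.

Unemployment rate ≈ 7.34%; labor force participation rate ≈ 61.87%.

Employed = 37.80 + 83.81 + 6.91 = 128.52 million (anyone who worked, including part-time for economic reasons, counts as employed).
Unemployed = 9.07 + 1.11 = 10.18 million (jobless and actively searching, or on temporary layoff).
Labor force = 128.52 + 10.18 = 138.70 million.
Not in labor force = 1.60 + 25.99 + 57.89 = 85.48 million (those not working and not actively searching are outside the labor force — including those who want a job but have given up searching).
Civilian working-age population = 138.70 + 85.48 = 224.18 million.
Unemployment rate = 10.18 / 138.70 = 7.34%.
Labor force participation rate = 138.70 / 224.18 = 61.87%.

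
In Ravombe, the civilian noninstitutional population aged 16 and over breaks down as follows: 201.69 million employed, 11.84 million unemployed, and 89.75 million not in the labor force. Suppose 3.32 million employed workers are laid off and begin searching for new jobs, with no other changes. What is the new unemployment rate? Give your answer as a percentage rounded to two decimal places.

Initially, labor force = 201.69 + 11.84 = 213.53 million, so u = 11.84/213.53 = 5.54%.
After the change, employed falls and unemployed rises by 3.32; labor force unchanged → E = 198.37, U = 15.16, labor force = 213.53 million.
New unemployment rate = 15.16 / 213.53 = 7.10%.

New unemployment rate ≈ 7.10%.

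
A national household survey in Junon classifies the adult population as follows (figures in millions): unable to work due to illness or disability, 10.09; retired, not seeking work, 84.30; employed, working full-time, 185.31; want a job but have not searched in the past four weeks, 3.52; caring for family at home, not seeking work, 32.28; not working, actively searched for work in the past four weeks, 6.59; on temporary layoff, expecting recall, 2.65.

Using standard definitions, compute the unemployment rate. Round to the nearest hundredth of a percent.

Unemployment rate ≈ 4.75%.

Employed = 185.31 million.
Unemployed = 6.59 + 2.65 = 9.24 million (jobless and actively searching, or on temporary layoff).
Labor force = 185.31 + 9.24 = 194.55 million.
Unemployment rate = 9.24 / 194.55 = 4.75%.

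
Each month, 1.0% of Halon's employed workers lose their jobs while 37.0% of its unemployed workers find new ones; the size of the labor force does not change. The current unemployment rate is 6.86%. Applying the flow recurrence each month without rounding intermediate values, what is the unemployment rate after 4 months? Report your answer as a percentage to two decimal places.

Unemployment rate after four months ≈ 3.26%.

With a fixed labor force, u_{t+1} = u_t + s·(1−u_t) − f·u_t = u_t·(1−s−f) + s.
Here 1−s−f = 0.620 and s = 0.010.
u_1 = 0.068600 × 0.620 + 0.010 = 0.052532.
u_2 = 0.052532 × 0.620 + 0.010 = 0.042570.
u_3 = 0.042570 × 0.620 + 0.010 = 0.036393.
u_4 = 0.036393 × 0.620 + 0.010 = 0.032564.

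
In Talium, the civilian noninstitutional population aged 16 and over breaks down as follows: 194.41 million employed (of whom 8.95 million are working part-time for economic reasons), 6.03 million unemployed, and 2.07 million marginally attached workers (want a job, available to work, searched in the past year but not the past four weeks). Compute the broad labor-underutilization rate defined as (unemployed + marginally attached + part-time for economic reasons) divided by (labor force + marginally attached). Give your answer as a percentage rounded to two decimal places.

Labor force = 194.41 + 6.03 = 200.44 million.
Numerator = 6.03 + 2.07 + 8.95 = 17.05 million.
Denominator = 200.44 + 2.07 = 202.51 million.
Broad rate = 17.05 / 202.51 = 8.42%.

Broad underutilization rate ≈ 8.42%.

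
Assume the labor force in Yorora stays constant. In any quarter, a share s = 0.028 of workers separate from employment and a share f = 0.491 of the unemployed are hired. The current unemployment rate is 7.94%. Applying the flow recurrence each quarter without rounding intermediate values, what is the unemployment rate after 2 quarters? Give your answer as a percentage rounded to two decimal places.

Unemployment rate after two quarters ≈ 5.98%.

With a fixed labor force, u_{t+1} = u_t + s·(1−u_t) − f·u_t = u_t·(1−s−f) + s.
Here 1−s−f = 0.481 and s = 0.028.
u_1 = 0.079400 × 0.481 + 0.028 = 0.066191.
u_2 = 0.066191 × 0.481 + 0.028 = 0.059838.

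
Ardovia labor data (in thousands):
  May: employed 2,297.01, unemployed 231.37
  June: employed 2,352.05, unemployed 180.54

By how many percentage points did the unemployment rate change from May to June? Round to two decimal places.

May: labor force = 2,297.01 + 231.37 = 2,528.38; u = 231.37/2,528.38 = 9.15%.
June: labor force = 2,352.05 + 180.54 = 2,532.59; u = 180.54/2,532.59 = 7.13%.
Change = 7.13% − 9.15% = −2.02 pp.

The unemployment rate changed by −2.02 percentage points.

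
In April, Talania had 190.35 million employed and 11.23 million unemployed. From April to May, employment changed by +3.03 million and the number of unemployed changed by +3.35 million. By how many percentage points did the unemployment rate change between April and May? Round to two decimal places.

April: labor force = 190.35 + 11.23 = 201.58; u = 11.23/201.58 = 5.57%.
May: labor force = 193.38 + 14.58 = 207.96; u = 14.58/207.96 = 7.01%.
Change = 7.01% − 5.57% = +1.44 pp.

The unemployment rate changed by +1.44 percentage points.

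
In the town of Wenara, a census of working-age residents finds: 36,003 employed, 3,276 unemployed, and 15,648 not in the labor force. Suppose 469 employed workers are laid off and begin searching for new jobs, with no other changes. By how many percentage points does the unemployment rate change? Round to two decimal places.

The unemployment rate changes by +1.19 percentage points.

Initially, labor force = 36,003 + 3,276 = 39,279, so u = 3,276/39,279 = 8.34%.
After the change, employed falls and unemployed rises by 469; labor force unchanged → E = 35,534, U = 3,745, labor force = 39,279.
New unemployment rate = 3,745 / 39,279 = 9.53%.
Change = 9.53% − 8.34% = +1.19 percentage points.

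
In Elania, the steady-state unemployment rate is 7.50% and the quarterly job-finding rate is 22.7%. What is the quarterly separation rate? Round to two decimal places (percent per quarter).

From u* = s/(s+f): s = u·f/(1−u).
s = 0.0750 × 22.7 / (1 − 0.0750) = 1.7025 / 0.9250 ≈ 1.84% per quarter.

Separation rate ≈ 1.84% per quarter.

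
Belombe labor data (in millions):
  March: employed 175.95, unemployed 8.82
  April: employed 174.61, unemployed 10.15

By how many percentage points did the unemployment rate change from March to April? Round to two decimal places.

March: labor force = 175.95 + 8.82 = 184.77; u = 8.82/184.77 = 4.77%.
April: labor force = 174.61 + 10.15 = 184.76; u = 10.15/184.76 = 5.49%.
Change = 5.49% − 4.77% = +0.72 pp.

The unemployment rate changed by +0.72 percentage points.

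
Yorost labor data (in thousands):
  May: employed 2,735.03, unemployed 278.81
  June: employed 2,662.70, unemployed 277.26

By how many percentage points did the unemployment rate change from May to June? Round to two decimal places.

The unemployment rate changed by +0.18 percentage points.

May: labor force = 2,735.03 + 278.81 = 3,013.84; u = 278.81/3,013.84 = 9.25%.
June: labor force = 2,662.70 + 277.26 = 2,939.96; u = 277.26/2,939.96 = 9.43%.
Change = 9.43% − 9.25% = +0.18 pp.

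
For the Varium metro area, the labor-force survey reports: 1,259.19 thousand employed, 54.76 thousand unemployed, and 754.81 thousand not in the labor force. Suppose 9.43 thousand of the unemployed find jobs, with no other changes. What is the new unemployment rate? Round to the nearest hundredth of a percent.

New unemployment rate ≈ 3.45%.

Initially, labor force = 1,259.19 + 54.76 = 1,313.95 thousand, so u = 54.76/1,313.95 = 4.17%.
After the change, unemployed falls and employed rises by 9.43; labor force unchanged → E = 1,268.62, U = 45.33, labor force = 1,313.95 thousand.
New unemployment rate = 45.33 / 1,313.95 = 3.45%.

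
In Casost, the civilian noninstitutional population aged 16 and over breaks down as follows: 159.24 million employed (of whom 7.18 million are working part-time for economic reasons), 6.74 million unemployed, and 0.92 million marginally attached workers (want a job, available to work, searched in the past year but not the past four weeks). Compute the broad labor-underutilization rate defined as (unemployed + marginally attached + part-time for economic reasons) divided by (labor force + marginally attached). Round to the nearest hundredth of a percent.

Labor force = 159.24 + 6.74 = 165.98 million.
Numerator = 6.74 + 0.92 + 7.18 = 14.84 million.
Denominator = 165.98 + 0.92 = 166.90 million.
Broad rate = 14.84 / 166.90 = 8.89%.

Broad underutilization rate ≈ 8.89%.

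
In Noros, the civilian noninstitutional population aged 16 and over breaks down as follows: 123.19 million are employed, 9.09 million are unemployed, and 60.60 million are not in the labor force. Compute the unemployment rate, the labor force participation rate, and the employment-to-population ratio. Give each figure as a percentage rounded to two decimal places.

Labor force = employed + unemployed = 123.19 + 9.09 = 132.28 million.
Working-age population = 132.28 + 60.60 = 192.88 million.
Unemployment rate = 9.09 / 132.28 = 6.87%.
Labor force participation rate = 132.28 / 192.88 = 68.58%.
Employment-population ratio = 123.19 / 192.88 = 63.87%.

Unemployment rate ≈ 6.87%; labor force participation rate ≈ 68.58%; employment-population ratio ≈ 63.87%.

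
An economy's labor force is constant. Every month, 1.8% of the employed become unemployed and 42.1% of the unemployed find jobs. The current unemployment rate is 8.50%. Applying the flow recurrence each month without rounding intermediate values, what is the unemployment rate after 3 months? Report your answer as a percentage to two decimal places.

Unemployment rate after three months ≈ 4.88%.

With a fixed labor force, u_{t+1} = u_t + s·(1−u_t) − f·u_t = u_t·(1−s−f) + s.
Here 1−s−f = 0.561 and s = 0.018.
u_1 = 0.085000 × 0.561 + 0.018 = 0.065685.
u_2 = 0.065685 × 0.561 + 0.018 = 0.054849.
u_3 = 0.054849 × 0.561 + 0.018 = 0.048770.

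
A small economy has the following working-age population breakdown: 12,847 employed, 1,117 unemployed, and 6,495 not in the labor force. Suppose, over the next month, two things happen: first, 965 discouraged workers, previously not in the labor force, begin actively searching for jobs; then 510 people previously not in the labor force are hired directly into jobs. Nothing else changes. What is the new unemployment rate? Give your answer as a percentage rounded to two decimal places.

Initially, labor force = 12,847 + 1,117 = 13,964, so u = 1,117/13,964 = 8.00%.
After the first change, unemployed and labor force both rise by 965 → E = 12,847, U = 2,082, labor force = 14,929.
After the second change, employed and labor force both rise by 510; unemployed unchanged → E = 13,357, U = 2,082, labor force = 15,439.
New unemployment rate = 2,082 / 15,439 = 13.49%.

New unemployment rate ≈ 13.49%.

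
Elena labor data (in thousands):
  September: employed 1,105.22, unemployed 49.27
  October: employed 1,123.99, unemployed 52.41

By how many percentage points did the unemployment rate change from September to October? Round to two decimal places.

The unemployment rate changed by +0.19 percentage points.

September: labor force = 1,105.22 + 49.27 = 1,154.49; u = 49.27/1,154.49 = 4.27%.
October: labor force = 1,123.99 + 52.41 = 1,176.40; u = 52.41/1,176.40 = 4.46%.
Change = 4.46% − 4.27% = +0.19 pp.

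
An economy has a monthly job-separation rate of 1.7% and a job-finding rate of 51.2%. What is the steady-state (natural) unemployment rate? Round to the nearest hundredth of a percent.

At steady state the flows balance: s·E = f·U, so U/(E+U) = s/(s+f).
u* = 1.7 / (1.7 + 51.2) = 1.7 / 52.90 = 3.21%.

Steady-state unemployment rate ≈ 3.21%.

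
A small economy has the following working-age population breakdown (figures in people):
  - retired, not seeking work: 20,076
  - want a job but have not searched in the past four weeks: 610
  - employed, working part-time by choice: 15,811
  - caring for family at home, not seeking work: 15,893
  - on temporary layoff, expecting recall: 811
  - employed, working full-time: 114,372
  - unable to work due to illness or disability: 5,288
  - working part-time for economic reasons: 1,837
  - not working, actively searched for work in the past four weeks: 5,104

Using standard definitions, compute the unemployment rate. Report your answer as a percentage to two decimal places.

Employed = 15,811 + 114,372 + 1,837 = 132,020 (anyone who worked, including part-time for economic reasons, counts as employed).
Unemployed = 811 + 5,104 = 5,915 (jobless and actively searching, or on temporary layoff).
Labor force = 132,020 + 5,915 = 137,935.
Unemployment rate = 5,915 / 137,935 = 4.29%.

Unemployment rate ≈ 4.29%.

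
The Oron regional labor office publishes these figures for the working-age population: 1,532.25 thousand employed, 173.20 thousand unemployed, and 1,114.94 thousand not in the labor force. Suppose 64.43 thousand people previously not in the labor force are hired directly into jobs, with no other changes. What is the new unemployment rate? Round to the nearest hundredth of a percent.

Initially, labor force = 1,532.25 + 173.20 = 1,705.45 thousand, so u = 173.20/1,705.45 = 10.16%.
After the change, employed and labor force both rise by 64.43; unemployed unchanged → E = 1,596.68, U = 173.20, labor force = 1,769.88 thousand.
New unemployment rate = 173.20 / 1,769.88 = 9.79%.

New unemployment rate ≈ 9.79%.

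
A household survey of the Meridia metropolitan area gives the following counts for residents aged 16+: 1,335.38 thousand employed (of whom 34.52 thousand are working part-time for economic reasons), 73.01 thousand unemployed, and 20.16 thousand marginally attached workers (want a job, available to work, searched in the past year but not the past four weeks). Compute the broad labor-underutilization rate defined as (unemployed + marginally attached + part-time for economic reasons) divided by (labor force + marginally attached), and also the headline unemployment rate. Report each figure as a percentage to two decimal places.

Labor force = 1,335.38 + 73.01 = 1,408.39 thousand.
Numerator = 73.01 + 20.16 + 34.52 = 127.69 thousand.
Denominator = 1,408.39 + 20.16 = 1,428.55 thousand.
Broad rate = 127.69 / 1,428.55 = 8.94%.
Headline unemployment rate = 73.01 / 1,408.39 = 5.18%.

Broad underutilization rate ≈ 8.94%; headline unemployment rate ≈ 5.18%.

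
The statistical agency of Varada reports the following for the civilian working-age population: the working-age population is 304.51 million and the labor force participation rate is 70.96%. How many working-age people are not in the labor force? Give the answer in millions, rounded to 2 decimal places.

Share not in the labor force = 1 − 0.7096 = 0.2904.
Not in labor force = 0.2904 × 304.51 ≈ 88.43 million.

About 88.43 million are not in the labor force.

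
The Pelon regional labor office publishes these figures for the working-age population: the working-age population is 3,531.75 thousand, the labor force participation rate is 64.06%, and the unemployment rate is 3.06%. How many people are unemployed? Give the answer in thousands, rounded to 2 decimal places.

About 69.23 thousand are unemployed.

Labor force = 0.6406 × 3,531.75 = 2,262.44 thousand.
Unemployed = 0.0306 × 2,262.44 ≈ 69.23 thousand.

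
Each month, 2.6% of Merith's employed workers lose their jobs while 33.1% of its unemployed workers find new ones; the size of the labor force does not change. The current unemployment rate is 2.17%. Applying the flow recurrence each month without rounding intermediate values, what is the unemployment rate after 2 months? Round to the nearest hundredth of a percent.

Unemployment rate after two months ≈ 5.17%.

With a fixed labor force, u_{t+1} = u_t + s·(1−u_t) − f·u_t = u_t·(1−s−f) + s.
Here 1−s−f = 0.643 and s = 0.026.
u_1 = 0.021700 × 0.643 + 0.026 = 0.039953.
u_2 = 0.039953 × 0.643 + 0.026 = 0.051690.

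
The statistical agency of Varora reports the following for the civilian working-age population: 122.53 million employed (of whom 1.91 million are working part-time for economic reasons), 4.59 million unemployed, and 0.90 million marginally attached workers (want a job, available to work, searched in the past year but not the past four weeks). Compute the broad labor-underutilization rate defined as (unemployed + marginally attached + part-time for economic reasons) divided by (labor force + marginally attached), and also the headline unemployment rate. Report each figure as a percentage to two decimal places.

Broad underutilization rate ≈ 5.78%; headline unemployment rate ≈ 3.61%.

Labor force = 122.53 + 4.59 = 127.12 million.
Numerator = 4.59 + 0.90 + 1.91 = 7.40 million.
Denominator = 127.12 + 0.90 = 128.02 million.
Broad rate = 7.40 / 128.02 = 5.78%.
Headline unemployment rate = 4.59 / 127.12 = 3.61%.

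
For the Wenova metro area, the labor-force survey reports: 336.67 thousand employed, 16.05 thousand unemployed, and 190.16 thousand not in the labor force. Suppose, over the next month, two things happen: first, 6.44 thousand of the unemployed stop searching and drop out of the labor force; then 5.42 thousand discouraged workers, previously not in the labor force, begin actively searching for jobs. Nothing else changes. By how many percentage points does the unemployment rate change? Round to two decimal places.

The unemployment rate changes by −0.28 percentage points.

Initially, labor force = 336.67 + 16.05 = 352.72 thousand, so u = 16.05/352.72 = 4.55%.
After the first change, unemployed and labor force both fall by 6.44 → E = 336.67, U = 9.61, labor force = 346.28 thousand.
After the second change, unemployed and labor force both rise by 5.42 → E = 336.67, U = 15.03, labor force = 351.70 thousand.
New unemployment rate = 15.03 / 351.70 = 4.27%.
Change = 4.27% − 4.55% = −0.28 percentage points.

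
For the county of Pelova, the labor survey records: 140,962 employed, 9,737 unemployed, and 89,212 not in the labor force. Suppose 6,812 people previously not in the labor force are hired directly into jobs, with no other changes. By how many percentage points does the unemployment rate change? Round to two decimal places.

The unemployment rate changes by −0.28 percentage points.

Initially, labor force = 140,962 + 9,737 = 150,699, so u = 9,737/150,699 = 6.46%.
After the change, employed and labor force both rise by 6,812; unemployed unchanged → E = 147,774, U = 9,737, labor force = 157,511.
New unemployment rate = 9,737 / 157,511 = 6.18%.
Change = 6.18% − 6.46% = −0.28 percentage points.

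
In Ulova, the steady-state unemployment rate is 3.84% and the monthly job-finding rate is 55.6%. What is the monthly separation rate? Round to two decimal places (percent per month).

Separation rate ≈ 2.22% per month.

From u* = s/(s+f): s = u·f/(1−u).
s = 0.0384 × 55.6 / (1 − 0.0384) = 2.1350 / 0.9616 ≈ 2.22% per month.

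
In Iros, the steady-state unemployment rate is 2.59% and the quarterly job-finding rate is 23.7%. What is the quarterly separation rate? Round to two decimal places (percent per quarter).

Separation rate ≈ 0.63% per quarter.

From u* = s/(s+f): s = u·f/(1−u).
s = 0.0259 × 23.7 / (1 − 0.0259) = 0.6138 / 0.9741 ≈ 0.63% per quarter.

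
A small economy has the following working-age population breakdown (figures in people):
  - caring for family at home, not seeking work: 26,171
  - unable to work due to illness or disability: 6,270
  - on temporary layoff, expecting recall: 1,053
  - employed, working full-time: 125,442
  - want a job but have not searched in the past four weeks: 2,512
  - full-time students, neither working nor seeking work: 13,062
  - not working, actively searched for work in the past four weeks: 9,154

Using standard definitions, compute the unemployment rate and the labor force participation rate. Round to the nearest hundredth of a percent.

Unemployment rate ≈ 7.52%; labor force participation rate ≈ 73.86%.

Employed = 125,442.
Unemployed = 1,053 + 9,154 = 10,207 (jobless and actively searching, or on temporary layoff).
Labor force = 125,442 + 10,207 = 135,649.
Not in labor force = 26,171 + 6,270 + 2,512 + 13,062 = 48,015 (those not working and not actively searching are outside the labor force — including those who want a job but have given up searching).
Civilian working-age population = 135,649 + 48,015 = 183,664.
Unemployment rate = 10,207 / 135,649 = 7.52%.
Labor force participation rate = 135,649 / 183,664 = 73.86%.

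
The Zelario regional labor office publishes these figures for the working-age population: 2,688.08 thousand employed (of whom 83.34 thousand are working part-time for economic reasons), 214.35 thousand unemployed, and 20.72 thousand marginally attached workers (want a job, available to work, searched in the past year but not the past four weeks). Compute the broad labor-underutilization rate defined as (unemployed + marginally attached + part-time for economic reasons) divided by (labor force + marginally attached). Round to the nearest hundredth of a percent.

Labor force = 2,688.08 + 214.35 = 2,902.43 thousand.
Numerator = 214.35 + 20.72 + 83.34 = 318.41 thousand.
Denominator = 2,902.43 + 20.72 = 2,923.15 thousand.
Broad rate = 318.41 / 2,923.15 = 10.89%.

Broad underutilization rate ≈ 10.89%.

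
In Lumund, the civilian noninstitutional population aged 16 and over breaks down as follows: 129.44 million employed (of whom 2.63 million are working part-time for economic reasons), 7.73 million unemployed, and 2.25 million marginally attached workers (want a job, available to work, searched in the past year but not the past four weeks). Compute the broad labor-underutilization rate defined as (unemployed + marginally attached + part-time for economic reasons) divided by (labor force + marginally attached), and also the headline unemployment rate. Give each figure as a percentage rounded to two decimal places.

Labor force = 129.44 + 7.73 = 137.17 million.
Numerator = 7.73 + 2.25 + 2.63 = 12.61 million.
Denominator = 137.17 + 2.25 = 139.42 million.
Broad rate = 12.61 / 139.42 = 9.04%.
Headline unemployment rate = 7.73 / 137.17 = 5.64%.

Broad underutilization rate ≈ 9.04%; headline unemployment rate ≈ 5.64%.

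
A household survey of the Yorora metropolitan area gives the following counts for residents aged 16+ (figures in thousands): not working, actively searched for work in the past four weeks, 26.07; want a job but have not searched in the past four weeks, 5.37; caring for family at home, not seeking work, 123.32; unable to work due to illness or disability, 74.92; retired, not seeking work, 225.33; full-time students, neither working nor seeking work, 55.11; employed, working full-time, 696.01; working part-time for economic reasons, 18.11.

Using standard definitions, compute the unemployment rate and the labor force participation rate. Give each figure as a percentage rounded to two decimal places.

Employed = 696.01 + 18.11 = 714.12 thousand (anyone who worked, including part-time for economic reasons, counts as employed).
Unemployed = 26.07 thousand.
Labor force = 714.12 + 26.07 = 740.19 thousand.
Not in labor force = 5.37 + 123.32 + 74.92 + 225.33 + 55.11 = 484.05 thousand (those not working and not actively searching are outside the labor force — including those who want a job but have given up searching).
Civilian working-age population = 740.19 + 484.05 = 1,224.24 thousand.
Unemployment rate = 26.07 / 740.19 = 3.52%.
Labor force participation rate = 740.19 / 1,224.24 = 60.46%.

Unemployment rate ≈ 3.52%; labor force participation rate ≈ 60.46%.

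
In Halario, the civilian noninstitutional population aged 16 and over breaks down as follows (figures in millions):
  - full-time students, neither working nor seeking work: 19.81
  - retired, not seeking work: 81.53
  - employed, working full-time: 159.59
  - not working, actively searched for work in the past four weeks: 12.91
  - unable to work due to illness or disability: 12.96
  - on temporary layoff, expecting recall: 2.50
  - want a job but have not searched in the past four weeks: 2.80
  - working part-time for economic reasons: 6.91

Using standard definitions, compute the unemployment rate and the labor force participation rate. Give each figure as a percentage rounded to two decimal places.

Unemployment rate ≈ 8.47%; labor force participation rate ≈ 60.84%.

Employed = 159.59 + 6.91 = 166.50 million (anyone who worked, including part-time for economic reasons, counts as employed).
Unemployed = 12.91 + 2.50 = 15.41 million (jobless and actively searching, or on temporary layoff).
Labor force = 166.50 + 15.41 = 181.91 million.
Not in labor force = 19.81 + 81.53 + 12.96 + 2.80 = 117.10 million (those not working and not actively searching are outside the labor force — including those who want a job but have given up searching).
Civilian working-age population = 181.91 + 117.10 = 299.01 million.
Unemployment rate = 15.41 / 181.91 = 8.47%.
Labor force participation rate = 181.91 / 299.01 = 60.84%.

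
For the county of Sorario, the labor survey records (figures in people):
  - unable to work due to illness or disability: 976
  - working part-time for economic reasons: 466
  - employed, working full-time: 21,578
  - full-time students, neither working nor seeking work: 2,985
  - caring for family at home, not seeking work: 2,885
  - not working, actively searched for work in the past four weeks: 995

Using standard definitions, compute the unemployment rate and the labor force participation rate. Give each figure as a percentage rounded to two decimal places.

Employed = 466 + 21,578 = 22,044 (anyone who worked, including part-time for economic reasons, counts as employed).
Unemployed = 995.
Labor force = 22,044 + 995 = 23,039.
Not in labor force = 976 + 2,985 + 2,885 = 6,846 (those not working and not actively searching are outside the labor force).
Civilian working-age population = 23,039 + 6,846 = 29,885.
Unemployment rate = 995 / 23,039 = 4.32%.
Labor force participation rate = 23,039 / 29,885 = 77.09%.

Unemployment rate ≈ 4.32%; labor force participation rate ≈ 77.09%.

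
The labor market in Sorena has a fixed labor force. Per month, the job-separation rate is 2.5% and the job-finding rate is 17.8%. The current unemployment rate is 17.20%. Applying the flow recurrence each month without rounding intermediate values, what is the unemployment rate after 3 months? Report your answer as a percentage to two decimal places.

Unemployment rate after three months ≈ 14.79%.

With a fixed labor force, u_{t+1} = u_t + s·(1−u_t) − f·u_t = u_t·(1−s−f) + s.
Here 1−s−f = 0.797 and s = 0.025.
u_1 = 0.172000 × 0.797 + 0.025 = 0.162084.
u_2 = 0.162084 × 0.797 + 0.025 = 0.154181.
u_3 = 0.154181 × 0.797 + 0.025 = 0.147882.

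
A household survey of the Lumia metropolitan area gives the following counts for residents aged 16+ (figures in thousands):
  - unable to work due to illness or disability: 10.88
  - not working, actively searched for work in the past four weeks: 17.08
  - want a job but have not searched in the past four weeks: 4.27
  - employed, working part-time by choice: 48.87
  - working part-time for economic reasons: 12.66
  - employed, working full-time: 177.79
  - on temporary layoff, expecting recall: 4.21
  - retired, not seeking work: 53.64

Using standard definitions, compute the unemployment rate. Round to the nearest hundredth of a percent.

Unemployment rate ≈ 8.17%.

Employed = 48.87 + 12.66 + 177.79 = 239.32 thousand (anyone who worked, including part-time for economic reasons, counts as employed).
Unemployed = 17.08 + 4.21 = 21.29 thousand (jobless and actively searching, or on temporary layoff).
Labor force = 239.32 + 21.29 = 260.61 thousand.
Unemployment rate = 21.29 / 260.61 = 8.17%.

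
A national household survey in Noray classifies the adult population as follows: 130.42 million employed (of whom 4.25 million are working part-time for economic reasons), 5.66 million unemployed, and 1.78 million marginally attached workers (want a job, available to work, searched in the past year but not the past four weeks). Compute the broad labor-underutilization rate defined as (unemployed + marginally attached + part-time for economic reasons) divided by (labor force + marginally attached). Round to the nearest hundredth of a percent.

Broad underutilization rate ≈ 8.48%.

Labor force = 130.42 + 5.66 = 136.08 million.
Numerator = 5.66 + 1.78 + 4.25 = 11.69 million.
Denominator = 136.08 + 1.78 = 137.86 million.
Broad rate = 11.69 / 137.86 = 8.48%.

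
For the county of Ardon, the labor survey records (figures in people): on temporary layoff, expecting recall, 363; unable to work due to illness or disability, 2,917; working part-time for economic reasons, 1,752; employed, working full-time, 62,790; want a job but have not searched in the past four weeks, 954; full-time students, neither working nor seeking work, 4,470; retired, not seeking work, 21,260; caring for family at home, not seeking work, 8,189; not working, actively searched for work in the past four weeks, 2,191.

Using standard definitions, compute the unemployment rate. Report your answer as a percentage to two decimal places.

Employed = 1,752 + 62,790 = 64,542 (anyone who worked, including part-time for economic reasons, counts as employed).
Unemployed = 363 + 2,191 = 2,554 (jobless and actively searching, or on temporary layoff).
Labor force = 64,542 + 2,554 = 67,096.
Unemployment rate = 2,554 / 67,096 = 3.81%.

Unemployment rate ≈ 3.81%.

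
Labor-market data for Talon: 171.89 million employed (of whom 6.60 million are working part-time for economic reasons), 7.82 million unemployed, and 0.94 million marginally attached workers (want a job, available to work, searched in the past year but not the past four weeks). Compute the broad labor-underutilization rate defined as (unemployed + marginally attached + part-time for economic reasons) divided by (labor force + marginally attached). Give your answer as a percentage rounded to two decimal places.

Broad underutilization rate ≈ 8.50%.

Labor force = 171.89 + 7.82 = 179.71 million.
Numerator = 7.82 + 0.94 + 6.60 = 15.36 million.
Denominator = 179.71 + 0.94 = 180.65 million.
Broad rate = 15.36 / 180.65 = 8.50%.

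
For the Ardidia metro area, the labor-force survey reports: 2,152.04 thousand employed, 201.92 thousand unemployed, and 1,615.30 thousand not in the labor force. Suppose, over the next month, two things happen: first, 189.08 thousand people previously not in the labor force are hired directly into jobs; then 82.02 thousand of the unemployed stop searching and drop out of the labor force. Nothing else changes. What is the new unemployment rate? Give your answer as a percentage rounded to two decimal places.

New unemployment rate ≈ 4.87%.

Initially, labor force = 2,152.04 + 201.92 = 2,353.96 thousand, so u = 201.92/2,353.96 = 8.58%.
After the first change, employed and labor force both rise by 189.08; unemployed unchanged → E = 2,341.12, U = 201.92, labor force = 2,543.04 thousand.
After the second change, unemployed and labor force both fall by 82.02 → E = 2,341.12, U = 119.90, labor force = 2,461.02 thousand.
New unemployment rate = 119.90 / 2,461.02 = 4.87%.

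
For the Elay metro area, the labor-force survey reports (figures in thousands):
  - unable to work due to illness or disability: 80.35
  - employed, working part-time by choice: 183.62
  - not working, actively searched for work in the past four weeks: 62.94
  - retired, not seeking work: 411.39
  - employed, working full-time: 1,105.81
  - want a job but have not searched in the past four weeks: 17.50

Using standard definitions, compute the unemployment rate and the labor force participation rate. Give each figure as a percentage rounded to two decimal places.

Unemployment rate ≈ 4.65%; labor force participation rate ≈ 72.65%.

Employed = 183.62 + 1,105.81 = 1,289.43 thousand.
Unemployed = 62.94 thousand.
Labor force = 1,289.43 + 62.94 = 1,352.37 thousand.
Not in labor force = 80.35 + 411.39 + 17.50 = 509.24 thousand (those not working and not actively searching are outside the labor force — including those who want a job but have given up searching).
Civilian working-age population = 1,352.37 + 509.24 = 1,861.61 thousand.
Unemployment rate = 62.94 / 1,352.37 = 4.65%.
Labor force participation rate = 1,352.37 / 1,861.61 = 72.65%.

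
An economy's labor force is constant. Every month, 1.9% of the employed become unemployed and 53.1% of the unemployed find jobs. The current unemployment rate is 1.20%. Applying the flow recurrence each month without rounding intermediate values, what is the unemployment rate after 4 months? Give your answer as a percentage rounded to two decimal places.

Unemployment rate after four months ≈ 3.36%.

With a fixed labor force, u_{t+1} = u_t + s·(1−u_t) − f·u_t = u_t·(1−s−f) + s.
Here 1−s−f = 0.450 and s = 0.019.
u_1 = 0.012000 × 0.450 + 0.019 = 0.024400.
u_2 = 0.024400 × 0.450 + 0.019 = 0.029980.
u_3 = 0.029980 × 0.450 + 0.019 = 0.032491.
u_4 = 0.032491 × 0.450 + 0.019 = 0.033621.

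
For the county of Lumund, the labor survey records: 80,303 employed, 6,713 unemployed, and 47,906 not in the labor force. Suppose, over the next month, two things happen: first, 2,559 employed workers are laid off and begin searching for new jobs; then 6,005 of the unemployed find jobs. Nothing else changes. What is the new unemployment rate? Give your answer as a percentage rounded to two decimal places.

Initially, labor force = 80,303 + 6,713 = 87,016, so u = 6,713/87,016 = 7.71%.
After the first change, employed falls and unemployed rises by 2,559; labor force unchanged → E = 77,744, U = 9,272, labor force = 87,016.
After the second change, unemployed falls and employed rises by 6,005; labor force unchanged → E = 83,749, U = 3,267, labor force = 87,016.
New unemployment rate = 3,267 / 87,016 = 3.75%.

New unemployment rate ≈ 3.75%.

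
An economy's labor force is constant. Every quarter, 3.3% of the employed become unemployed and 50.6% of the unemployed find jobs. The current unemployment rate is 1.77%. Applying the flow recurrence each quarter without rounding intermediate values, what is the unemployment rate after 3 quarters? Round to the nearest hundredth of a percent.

With a fixed labor force, u_{t+1} = u_t + s·(1−u_t) − f·u_t = u_t·(1−s−f) + s.
Here 1−s−f = 0.461 and s = 0.033.
u_1 = 0.017700 × 0.461 + 0.033 = 0.041160.
u_2 = 0.041160 × 0.461 + 0.033 = 0.051975.
u_3 = 0.051975 × 0.461 + 0.033 = 0.056960.

Unemployment rate after three quarters ≈ 5.70%.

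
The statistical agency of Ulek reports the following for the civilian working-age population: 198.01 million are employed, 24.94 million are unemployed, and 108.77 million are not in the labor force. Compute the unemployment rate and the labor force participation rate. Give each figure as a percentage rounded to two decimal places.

Labor force = employed + unemployed = 198.01 + 24.94 = 222.95 million.
Working-age population = 222.95 + 108.77 = 331.72 million.
Unemployment rate = 24.94 / 222.95 = 11.19%.
Labor force participation rate = 222.95 / 331.72 = 67.21%.

Unemployment rate ≈ 11.19%; labor force participation rate ≈ 67.21%.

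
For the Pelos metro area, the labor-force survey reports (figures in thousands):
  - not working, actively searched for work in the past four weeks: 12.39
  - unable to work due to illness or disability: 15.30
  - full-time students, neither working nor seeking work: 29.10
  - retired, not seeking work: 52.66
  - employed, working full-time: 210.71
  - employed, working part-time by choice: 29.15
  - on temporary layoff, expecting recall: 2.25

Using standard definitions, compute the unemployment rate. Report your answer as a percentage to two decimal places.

Unemployment rate ≈ 5.75%.

Employed = 210.71 + 29.15 = 239.86 thousand.
Unemployed = 12.39 + 2.25 = 14.64 thousand (jobless and actively searching, or on temporary layoff).
Labor force = 239.86 + 14.64 = 254.50 thousand.
Unemployment rate = 14.64 / 254.50 = 5.75%.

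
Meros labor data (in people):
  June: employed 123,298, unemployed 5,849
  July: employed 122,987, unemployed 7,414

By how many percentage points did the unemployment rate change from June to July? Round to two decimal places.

June: labor force = 123,298 + 5,849 = 129,147; u = 5,849/129,147 = 4.53%.
July: labor force = 122,987 + 7,414 = 130,401; u = 7,414/130,401 = 5.69%.
Change = 5.69% − 4.53% = +1.16 pp.

The unemployment rate changed by +1.16 percentage points.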